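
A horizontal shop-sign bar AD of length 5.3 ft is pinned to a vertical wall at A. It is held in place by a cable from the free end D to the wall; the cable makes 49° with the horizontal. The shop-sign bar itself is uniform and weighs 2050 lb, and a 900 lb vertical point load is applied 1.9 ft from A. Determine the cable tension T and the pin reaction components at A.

ΣM about A: T·sin49°·5.3 − 2050·2.65 − 900·1.9 = 0 → T = 7142.5/(5.3·0.75471) = 1785.64 ≈ 1786 lb.
ΣF_x = 0: A_x − T·cos49° = 0 → A_x = 1785.64 × 0.656059 = 1171 lb.
ΣF_y = 0: A_y + T·sin49° − 2050 − 900 = 0 → A_y = 2950 − 1785.64 × 0.75471 = 1602 lb.

T = 1786 lb, A_x = 1171 lb, A_y = 1602 lb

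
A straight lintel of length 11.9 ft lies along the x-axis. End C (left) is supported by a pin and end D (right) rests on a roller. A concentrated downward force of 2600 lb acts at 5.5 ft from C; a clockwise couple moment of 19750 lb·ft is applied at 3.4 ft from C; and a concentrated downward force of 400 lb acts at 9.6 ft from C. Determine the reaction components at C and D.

C_x = 0, C_y = -184.0 lb, D_y = 3184 lb

Moments about C: D_y·11.9 − 2600·5.5 − 19750 − 400·9.6 = 0 → D_y = 37890/11.9 = 3184.03 ≈ 3184 lb.
ΣF_y = 0: C_y + 3184.03 − 2600 − 400 = 0 → C_y = -184.0 lb.
ΣF_x = 0: no horizontal applied forces, so C_x = 0.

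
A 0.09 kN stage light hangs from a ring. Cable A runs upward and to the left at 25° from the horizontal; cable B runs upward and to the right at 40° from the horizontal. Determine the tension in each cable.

ΣF_x = 0: −T_A·cos25° + T_B·cos40° = 0 → T_B = 1.1831·T_A.
ΣF_y = 0: T_A·sin25° + T_B·sin40° = 0.09.
Substitute: T_A·(0.422618 + 1.1831·0.642788) = 0.09 → T_A = 0.0760713 ≈ 0.07607 kN.
Then T_B = 1.1831 × 0.0760713 = 0.09000 kN.

T_A = 0.07607 kN, T_B = 0.09000 kN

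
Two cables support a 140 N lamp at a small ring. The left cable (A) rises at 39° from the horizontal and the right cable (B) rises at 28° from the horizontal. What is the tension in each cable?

T_A = 134.3 N, T_B = 118.2 N

ΣF_x = 0: −T_A·cos39° + T_B·cos28° = 0 → T_B = 0.880172·T_A.
ΣF_y = 0: T_A·sin39° + T_B·sin28° = 140.
Substitute: T_A·(0.62932 + 0.880172·0.469472) = 140 → T_A = 134.288 ≈ 134.3 N.
Then T_B = 0.880172 × 134.288 = 118.2 N.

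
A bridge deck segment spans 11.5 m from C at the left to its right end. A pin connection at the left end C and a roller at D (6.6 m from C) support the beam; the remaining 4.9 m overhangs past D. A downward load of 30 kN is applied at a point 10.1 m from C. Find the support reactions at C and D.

Moments about C: D_y·6.6 − 30·10.1 = 0 → D_y = 303/6.6 = 45.9091 ≈ 45.91 kN.
ΣF_y = 0: C_y + 45.9091 − 30 = 0 → C_y = -15.91 kN.
ΣF_x = 0: no horizontal applied forces, so C_x = 0.

C_x = 0, C_y = -15.91 kN, D_y = 45.91 kN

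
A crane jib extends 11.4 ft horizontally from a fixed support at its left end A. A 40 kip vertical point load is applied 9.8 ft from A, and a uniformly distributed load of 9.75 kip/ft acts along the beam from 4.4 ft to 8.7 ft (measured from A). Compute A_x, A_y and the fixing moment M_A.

A_x = 0, A_y = 81.92 kip, M_A = 666.6 kip·ft

Resultant of the distributed load: 9.75 × 4.3 = 41.925 kip at 6.55 ft from A.
ΣF_x = 0: A_x = 0.
ΣF_y = 0: A_y − 40 − 9.75·4.3 = 0 → A_y = 81.92 kip.
ΣM about A: M_A − 40·9.8 − (9.75·4.3)·6.55 = 0 → M_A = 666.6 kip·ft.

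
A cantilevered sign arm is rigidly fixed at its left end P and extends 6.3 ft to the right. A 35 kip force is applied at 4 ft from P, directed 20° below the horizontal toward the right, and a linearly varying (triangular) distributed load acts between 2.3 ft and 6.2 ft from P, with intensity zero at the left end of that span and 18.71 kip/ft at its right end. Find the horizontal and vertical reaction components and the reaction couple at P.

P_x = -32.89 kip, P_y = 48.46 kip, M_P = 226.7 kip·ft

Resultant of the triangular load: ½ × 18.71 × 3.9 = 36.4845 kip, acting at 4.9 ft from P (one-third of the span from the peak).
ΣF_x = 0: P_x + 35·cos20° = 0 → P_x = -32.89 kip.
ΣF_y = 0: P_y − 35·sin20° − ½·18.71·3.9 = 0 → P_y = 48.46 kip.
ΣM about P: M_P − 35·sin20°·4 − (½·18.71·3.9)·4.9 = 0 → M_P = 226.7 kip·ft.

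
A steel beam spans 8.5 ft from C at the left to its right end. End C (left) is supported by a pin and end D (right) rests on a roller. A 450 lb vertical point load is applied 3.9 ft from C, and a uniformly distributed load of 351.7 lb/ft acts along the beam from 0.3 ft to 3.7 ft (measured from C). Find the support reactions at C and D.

C_x = 0, C_y = 1158 lb, D_y = 487.8 lb

Resultant of the distributed load: 351.7 × 3.4 = 1195.78 lb at 2 ft from C.
ΣM about C: D_y·8.5 − 450·3.9 − (351.7·3.4)·2 = 0 → D_y = 4146.56/8.5 = 487.831 ≈ 487.8 lb.
ΣF_y = 0: C_y + 487.831 − 450 − 351.7·3.4 = 0 → C_y = 1158 lb.
ΣF_x = 0: no horizontal applied forces, so C_x = 0.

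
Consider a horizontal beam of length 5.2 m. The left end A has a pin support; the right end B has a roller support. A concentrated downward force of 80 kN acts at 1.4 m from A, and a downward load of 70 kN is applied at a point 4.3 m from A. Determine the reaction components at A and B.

A_x = 0, A_y = 70.58 kN, B_y = 79.42 kN

ΣM about A: B_y·5.2 − 80·1.4 − 70·4.3 = 0 → B_y = 413/5.2 = 79.4231 ≈ 79.42 kN.
ΣF_y = 0: A_y + 79.4231 − 80 − 70 = 0 → A_y = 70.58 kN.
ΣF_x = 0: no horizontal applied forces, so A_x = 0.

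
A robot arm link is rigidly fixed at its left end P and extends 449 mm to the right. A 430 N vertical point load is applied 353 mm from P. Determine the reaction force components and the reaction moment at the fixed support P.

P_x = 0, P_y = 430.0 N, M_P = 151800 N·mm

ΣF_x = 0: P_x = 0.
ΣF_y = 0: P_y − 430 = 0 → P_y = 430.0 N.
ΣM about P: M_P − 430·353 = 0 → M_P = 151800 N·mm.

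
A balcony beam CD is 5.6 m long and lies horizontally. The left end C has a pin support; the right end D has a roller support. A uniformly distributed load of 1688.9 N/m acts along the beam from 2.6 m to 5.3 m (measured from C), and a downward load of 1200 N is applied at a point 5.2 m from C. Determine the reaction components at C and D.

C_x = 0, C_y = 1429 N, D_y = 4331 N

Resultant of the distributed load: 1688.9 × 2.7 = 4560.03 N at 3.95 m from C.
ΣM about C: D_y·5.6 − (1688.9·2.7)·3.95 − 1200·5.2 = 0 → D_y = 24252.1185/5.6 = 4330.74 ≈ 4331 N.
ΣF_y = 0: C_y + 4330.74 − 1688.9·2.7 − 1200 = 0 → C_y = 1429 N.
ΣF_x = 0: no horizontal applied forces, so C_x = 0.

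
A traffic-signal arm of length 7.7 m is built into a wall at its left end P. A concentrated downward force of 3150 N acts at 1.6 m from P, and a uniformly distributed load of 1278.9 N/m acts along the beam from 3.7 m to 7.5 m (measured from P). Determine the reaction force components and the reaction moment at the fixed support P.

Resultant of the distributed load: 1278.9 × 3.8 = 4859.82 N at 5.6 m from P.
ΣF_x = 0: P_x = 0.
ΣF_y = 0: P_y − 3150 − 1278.9·3.8 = 0 → P_y = 8010 N.
ΣM about P: M_P − 3150·1.6 − (1278.9·3.8)·5.6 = 0 → M_P = 32250 N·m.

P_x = 0, P_y = 8010 N, M_P = 32250 N·m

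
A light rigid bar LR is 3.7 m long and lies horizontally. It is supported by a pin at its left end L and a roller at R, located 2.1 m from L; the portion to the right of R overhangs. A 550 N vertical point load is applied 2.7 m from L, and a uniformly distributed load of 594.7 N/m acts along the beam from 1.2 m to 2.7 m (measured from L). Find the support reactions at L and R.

L_x = 0, L_y = -93.42 N, R_y = 1535 N

Resultant of the distributed load: 594.7 × 1.5 = 892.05 N at 1.95 m from L.
Moments about L: R_y·2.1 − 550·2.7 − (594.7·1.5)·1.95 = 0 → R_y = 3224.4975/2.1 = 1535.47 ≈ 1535 N.
ΣF_y = 0: L_y + 1535.47 − 550 − 594.7·1.5 = 0 → L_y = -93.42 N.
ΣF_x = 0: no horizontal applied forces, so L_x = 0.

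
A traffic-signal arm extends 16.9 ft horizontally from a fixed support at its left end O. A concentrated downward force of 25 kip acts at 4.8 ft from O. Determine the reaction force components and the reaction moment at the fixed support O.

ΣF_x = 0: O_x = 0.
ΣF_y = 0: O_y − 25 = 0 → O_y = 25.00 kip.
ΣM about O: M_O − 25·4.8 = 0 → M_O = 120.0 kip·ft.

O_x = 0, O_y = 25.00 kip, M_O = 120.0 kip·ft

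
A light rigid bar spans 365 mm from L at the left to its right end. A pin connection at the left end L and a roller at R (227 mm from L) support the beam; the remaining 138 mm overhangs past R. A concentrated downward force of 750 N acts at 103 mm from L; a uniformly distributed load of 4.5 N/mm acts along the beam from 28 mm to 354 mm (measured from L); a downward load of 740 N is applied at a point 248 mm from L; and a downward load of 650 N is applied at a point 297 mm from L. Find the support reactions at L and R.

L_x = 0, L_y = 373.4 N, R_y = 3234 N

Resultant of the distributed load: 4.5 × 326 = 1467 N at 191 mm from L.
Taking moments about L: R_y·227 − 750·103 − (4.5·326)·191 − 740·248 − 650·297 = 0 → R_y = 734017/227 = 3233.56 ≈ 3234 N.
ΣF_y = 0: L_y + 3233.56 − 750 − 4.5·326 − 740 − 650 = 0 → L_y = 373.4 N.
ΣF_x = 0: no horizontal applied forces, so L_x = 0.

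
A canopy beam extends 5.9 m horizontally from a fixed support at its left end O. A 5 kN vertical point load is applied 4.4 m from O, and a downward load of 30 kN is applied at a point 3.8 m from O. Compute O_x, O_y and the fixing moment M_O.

O_x = 0, O_y = 35.00 kN, M_O = 136.0 kN·m

ΣF_x = 0: O_x = 0.
ΣF_y = 0: O_y − 5 − 30 = 0 → O_y = 35.00 kN.
ΣM about O: M_O − 5·4.4 − 30·3.8 = 0 → M_O = 136.0 kN·m.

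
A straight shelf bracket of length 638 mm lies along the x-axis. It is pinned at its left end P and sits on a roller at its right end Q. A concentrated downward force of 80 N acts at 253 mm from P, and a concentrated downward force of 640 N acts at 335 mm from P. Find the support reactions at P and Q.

P_x = 0, P_y = 352.2 N, Q_y = 367.8 N

ΣM about P: Q_y·638 − 80·253 − 640·335 = 0 → Q_y = 234640/638 = 367.774 ≈ 367.8 N.
ΣF_y = 0: P_y + 367.774 − 80 − 640 = 0 → P_y = 352.2 N.
ΣF_x = 0: no horizontal applied forces, so P_x = 0.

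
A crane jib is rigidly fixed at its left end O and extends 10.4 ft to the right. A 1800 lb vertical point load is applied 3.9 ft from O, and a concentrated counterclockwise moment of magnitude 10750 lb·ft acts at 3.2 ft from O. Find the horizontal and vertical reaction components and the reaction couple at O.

O_x = 0, O_y = 1800 lb, M_O = -3730 lb·ft

ΣF_x = 0: O_x = 0.
ΣF_y = 0: O_y − 1800 = 0 → O_y = 1800 lb.
ΣM about O: M_O − 1800·3.9 + 10750 = 0 → M_O = -3730 lb·ft.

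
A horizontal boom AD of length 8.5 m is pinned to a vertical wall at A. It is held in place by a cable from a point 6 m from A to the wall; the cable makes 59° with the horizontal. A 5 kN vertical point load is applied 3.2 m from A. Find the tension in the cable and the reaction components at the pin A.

T = 3.111 kN, A_x = 1.602 kN, A_y = 2.333 kN

ΣM about A: T·sin59°·6 − 5·3.2 = 0 → T = 16/(6·0.857167) = 3.11102 ≈ 3.111 kN.
ΣF_x = 0: A_x − T·cos59° = 0 → A_x = 3.11102 × 0.515038 = 1.602 kN.
ΣF_y = 0: A_y + T·sin59° − 5 = 0 → A_y = 5 − 3.11102 × 0.857167 = 2.333 kN.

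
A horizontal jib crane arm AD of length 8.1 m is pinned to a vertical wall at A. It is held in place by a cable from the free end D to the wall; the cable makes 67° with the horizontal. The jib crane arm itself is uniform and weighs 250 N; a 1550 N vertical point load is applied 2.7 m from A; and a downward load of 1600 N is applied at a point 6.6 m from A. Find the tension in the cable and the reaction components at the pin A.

ΣM about A: T·sin67°·8.1 − 250·4.05 − 1550·2.7 − 1600·6.6 = 0 → T = 15757.5/(8.1·0.920505) = 2113.37 ≈ 2113 N.
ΣF_x = 0: A_x − T·cos67° = 0 → A_x = 2113.37 × 0.390731 = 825.8 N.
ΣF_y = 0: A_y + T·sin67° − 250 − 1550 − 1600 = 0 → A_y = 3400 − 2113.37 × 0.920505 = 1455 N.

T = 2113 N, A_x = 825.8 N, A_y = 1455 N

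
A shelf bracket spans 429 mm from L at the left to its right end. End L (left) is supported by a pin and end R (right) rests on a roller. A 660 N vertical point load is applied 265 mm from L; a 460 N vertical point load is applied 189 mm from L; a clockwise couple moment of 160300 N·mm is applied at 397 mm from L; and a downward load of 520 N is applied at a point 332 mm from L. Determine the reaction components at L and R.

Moments about L: R_y·429 − 660·265 − 460·189 − 160300 − 520·332 = 0 → R_y = 594780/429 = 1386.43 ≈ 1386 N.
ΣF_y = 0: L_y + 1386.43 − 660 − 460 − 520 = 0 → L_y = 253.6 N.
ΣF_x = 0: no horizontal applied forces, so L_x = 0.

L_x = 0, L_y = 253.6 N, R_y = 1386 N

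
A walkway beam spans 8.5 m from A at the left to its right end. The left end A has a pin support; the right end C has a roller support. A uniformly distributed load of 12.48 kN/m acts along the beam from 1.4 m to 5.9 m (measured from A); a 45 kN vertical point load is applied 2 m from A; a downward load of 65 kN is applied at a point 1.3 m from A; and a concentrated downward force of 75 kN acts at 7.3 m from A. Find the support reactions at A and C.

A_x = 0, A_y = 132.1 kN, C_y = 109.1 kN

Resultant of the distributed load: 12.48 × 4.5 = 56.16 kN at 3.65 m from A.
ΣM about A: C_y·8.5 − (12.48·4.5)·3.65 − 45·2 − 65·1.3 − 75·7.3 = 0 → C_y = 926.984/8.5 = 109.057 ≈ 109.1 kN.
ΣF_y = 0: A_y + 109.057 − 12.48·4.5 − 45 − 65 − 75 = 0 → A_y = 132.1 kN.
ΣF_x = 0: no horizontal applied forces, so A_x = 0.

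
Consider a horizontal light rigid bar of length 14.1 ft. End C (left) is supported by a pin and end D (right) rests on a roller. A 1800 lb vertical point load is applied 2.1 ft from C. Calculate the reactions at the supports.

C_x = 0, C_y = 1532 lb, D_y = 268.1 lb

Taking moments about C: D_y·14.1 − 1800·2.1 = 0 → D_y = 3780/14.1 = 268.085 ≈ 268.1 lb.
ΣF_y = 0: C_y + 268.085 − 1800 = 0 → C_y = 1532 lb.
ΣF_x = 0: no horizontal applied forces, so C_x = 0.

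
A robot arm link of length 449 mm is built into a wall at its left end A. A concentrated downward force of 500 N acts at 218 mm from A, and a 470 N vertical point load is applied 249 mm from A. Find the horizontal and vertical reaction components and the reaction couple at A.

A_x = 0, A_y = 970.0 N, M_A = 226000 N·mm

ΣF_x = 0: A_x = 0.
ΣF_y = 0: A_y − 500 − 470 = 0 → A_y = 970.0 N.
ΣM about A: M_A − 500·218 − 470·249 = 0 → M_A = 226000 N·mm.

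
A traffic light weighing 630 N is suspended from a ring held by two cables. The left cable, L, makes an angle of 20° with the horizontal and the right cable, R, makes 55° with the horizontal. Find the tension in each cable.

ΣF_x = 0: −T_L·cos20° + T_R·cos55° = 0 → T_R = 1.6383·T_L.
ΣF_y = 0: T_L·sin20° + T_R·sin55° = 630.
Substitute: T_L·(0.34202 + 1.6383·0.819152) = 630 → T_L = 374.101 ≈ 374.1 N.
Then T_R = 1.6383 × 374.101 = 612.9 N.

T_L = 374.1 N, T_R = 612.9 N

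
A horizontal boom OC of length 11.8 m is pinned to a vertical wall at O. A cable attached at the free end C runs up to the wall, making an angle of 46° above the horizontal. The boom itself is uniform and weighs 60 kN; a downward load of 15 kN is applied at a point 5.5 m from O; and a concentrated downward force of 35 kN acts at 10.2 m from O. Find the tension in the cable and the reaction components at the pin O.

ΣM about O: T·sin46°·11.8 − 60·5.9 − 15·5.5 − 35·10.2 = 0 → T = 793.5/(11.8·0.71934) = 93.4826 ≈ 93.48 kN.
ΣF_x = 0: O_x − T·cos46° = 0 → O_x = 93.4826 × 0.694658 = 64.94 kN.
ΣF_y = 0: O_y + T·sin46° − 60 − 15 − 35 = 0 → O_y = 110 − 93.4826 × 0.71934 = 42.75 kN.

T = 93.48 kN, O_x = 64.94 kN, O_y = 42.75 kN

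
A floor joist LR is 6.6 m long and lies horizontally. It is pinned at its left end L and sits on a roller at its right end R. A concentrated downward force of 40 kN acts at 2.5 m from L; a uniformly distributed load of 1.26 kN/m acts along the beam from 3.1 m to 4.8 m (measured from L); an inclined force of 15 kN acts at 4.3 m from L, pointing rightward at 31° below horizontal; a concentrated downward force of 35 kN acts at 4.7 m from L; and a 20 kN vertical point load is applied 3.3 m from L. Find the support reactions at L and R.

Resultant of the distributed load: 1.26 × 1.7 = 2.142 kN at 3.95 m from L.
ΣM about L: R_y·6.6 − 40·2.5 − (1.26·1.7)·3.95 − 15·sin31°·4.3 − 35·4.7 − 20·3.3 = 0 → R_y = 372.181/6.6 = 56.3911 ≈ 56.39 kN.
ΣF_y = 0: L_y + 56.3911 − 40 − 1.26·1.7 − 15·sin31° − 35 − 20 = 0 → L_y = 48.48 kN.
ΣF_x = 0: L_x + 15·cos31° = 0 → L_x = -12.86 kN.

L_x = -12.86 kN, L_y = 48.48 kN, R_y = 56.39 kN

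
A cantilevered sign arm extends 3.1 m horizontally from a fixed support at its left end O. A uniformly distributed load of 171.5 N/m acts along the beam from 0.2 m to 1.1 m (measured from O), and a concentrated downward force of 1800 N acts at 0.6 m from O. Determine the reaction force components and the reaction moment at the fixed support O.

O_x = 0, O_y = 1954 N, M_O = 1180 N·m

Resultant of the distributed load: 171.5 × 0.9 = 154.35 N at 0.65 m from O.
ΣF_x = 0: O_x = 0.
ΣF_y = 0: O_y − 171.5·0.9 − 1800 = 0 → O_y = 1954 N.
ΣM about O: M_O − (171.5·0.9)·0.65 − 1800·0.6 = 0 → M_O = 1180 N·m.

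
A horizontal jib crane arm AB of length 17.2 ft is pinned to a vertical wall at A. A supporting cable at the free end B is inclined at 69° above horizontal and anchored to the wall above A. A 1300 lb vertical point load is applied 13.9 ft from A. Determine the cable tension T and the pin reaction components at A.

ΣM about A: T·sin69°·17.2 − 1300·13.9 = 0 → T = 18070/(17.2·0.93358) = 1125.33 ≈ 1125 lb.
ΣF_x = 0: A_x − T·cos69° = 0 → A_x = 1125.33 × 0.358368 = 403.3 lb.
ΣF_y = 0: A_y + T·sin69° − 1300 = 0 → A_y = 1300 − 1125.33 × 0.93358 = 249.4 lb.

T = 1125 lb, A_x = 403.3 lb, A_y = 249.4 lb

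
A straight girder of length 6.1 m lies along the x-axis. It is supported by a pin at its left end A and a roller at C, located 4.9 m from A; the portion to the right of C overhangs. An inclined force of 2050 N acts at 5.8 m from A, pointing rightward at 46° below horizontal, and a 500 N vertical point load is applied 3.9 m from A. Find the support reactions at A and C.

ΣM about A: C_y·4.9 − 2050·sin46°·5.8 − 500·3.9 = 0 → C_y = 10503/4.9 = 2143.47 ≈ 2143 N.
ΣF_y = 0: A_y + 2143.47 − 2050·sin46° − 500 = 0 → A_y = -168.8 N.
ΣF_x = 0: A_x + 2050·cos46° = 0 → A_x = -1424 N.

A_x = -1424 N, A_y = -168.8 N, C_y = 2143 N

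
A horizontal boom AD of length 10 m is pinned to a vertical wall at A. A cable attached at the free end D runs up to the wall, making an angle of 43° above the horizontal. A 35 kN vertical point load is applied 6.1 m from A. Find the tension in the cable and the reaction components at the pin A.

T = 31.31 kN, A_x = 22.90 kN, A_y = 13.65 kN

ΣM about A: T·sin43°·10 − 35·6.1 = 0 → T = 213.5/(10·0.681998) = 31.3051 ≈ 31.31 kN.
ΣF_x = 0: A_x − T·cos43° = 0 → A_x = 31.3051 × 0.731354 = 22.90 kN.
ΣF_y = 0: A_y + T·sin43° − 35 = 0 → A_y = 35 − 31.3051 × 0.681998 = 13.65 kN.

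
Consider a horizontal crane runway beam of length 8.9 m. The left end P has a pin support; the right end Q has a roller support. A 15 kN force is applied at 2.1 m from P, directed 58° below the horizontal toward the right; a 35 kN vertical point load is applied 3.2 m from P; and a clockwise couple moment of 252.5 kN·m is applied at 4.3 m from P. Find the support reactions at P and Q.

P_x = -7.949 kN, P_y = 3.764 kN, Q_y = 43.96 kN

Moments about P: Q_y·8.9 − 15·sin58°·2.1 − 35·3.2 − 252.5 = 0 → Q_y = 391.214/8.9 = 43.9566 ≈ 43.96 kN.
ΣF_y = 0: P_y + 43.9566 − 15·sin58° − 35 = 0 → P_y = 3.764 kN.
ΣF_x = 0: P_x + 15·cos58° = 0 → P_x = -7.949 kN.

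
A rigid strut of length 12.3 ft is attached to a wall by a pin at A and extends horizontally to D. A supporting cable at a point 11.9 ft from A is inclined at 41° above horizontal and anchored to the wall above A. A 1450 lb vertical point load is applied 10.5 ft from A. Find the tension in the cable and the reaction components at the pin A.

ΣM about A: T·sin41°·11.9 − 1450·10.5 = 0 → T = 15225/(11.9·0.656059) = 1950.15 ≈ 1950 lb.
ΣF_x = 0: A_x − T·cos41° = 0 → A_x = 1950.15 × 0.75471 = 1472 lb.
ΣF_y = 0: A_y + T·sin41° − 1450 = 0 → A_y = 1450 − 1950.15 × 0.656059 = 170.6 lb.

T = 1950 lb, A_x = 1472 lb, A_y = 170.6 lb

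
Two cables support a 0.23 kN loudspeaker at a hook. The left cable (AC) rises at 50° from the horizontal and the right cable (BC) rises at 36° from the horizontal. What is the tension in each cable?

ΣF_x = 0: −T_AC·cos50° + T_BC·cos36° = 0 → T_BC = 0.794529·T_AC.
ΣF_y = 0: T_AC·sin50° + T_BC·sin36° = 0.23.
Substitute: T_AC·(0.766044 + 0.794529·0.587785) = 0.23 → T_AC = 0.186528 ≈ 0.1865 kN.
Then T_BC = 0.794529 × 0.186528 = 0.1482 kN.

T_AC = 0.1865 kN, T_BC = 0.1482 kN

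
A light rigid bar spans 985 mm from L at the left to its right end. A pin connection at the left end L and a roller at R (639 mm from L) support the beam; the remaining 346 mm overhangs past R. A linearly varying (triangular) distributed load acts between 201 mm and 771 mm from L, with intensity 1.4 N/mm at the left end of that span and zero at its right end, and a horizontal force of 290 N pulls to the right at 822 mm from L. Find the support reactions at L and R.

Resultant of the triangular load: ½ × 1.4 × 570 = 399 N, acting at 391 mm from L (one-third of the span from the peak).
Taking moments about L: R_y·639 − (½·1.4·570)·391 = 0 → R_y = 156009/639 = 244.146 ≈ 244.1 N.
ΣF_y = 0: L_y + 244.146 − ½·1.4·570 = 0 → L_y = 154.9 N.
ΣF_x = 0: L_x + 290 = 0 → L_x = -290.0 N.

L_x = -290.0 N, L_y = 154.9 N, R_y = 244.1 N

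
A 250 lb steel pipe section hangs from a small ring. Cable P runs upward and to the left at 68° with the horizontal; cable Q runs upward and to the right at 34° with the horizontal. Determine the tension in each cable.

T_P = 211.9 lb, T_Q = 95.74 lb

ΣF_x = 0: −T_P·cos68° + T_Q·cos34° = 0 → T_Q = 0.451857·T_P.
ΣF_y = 0: T_P·sin68° + T_Q·sin34° = 250.
Substitute: T_P·(0.927184 + 0.451857·0.559193) = 250 → T_P = 211.89 ≈ 211.9 lb.
Then T_Q = 0.451857 × 211.89 = 95.74 lb.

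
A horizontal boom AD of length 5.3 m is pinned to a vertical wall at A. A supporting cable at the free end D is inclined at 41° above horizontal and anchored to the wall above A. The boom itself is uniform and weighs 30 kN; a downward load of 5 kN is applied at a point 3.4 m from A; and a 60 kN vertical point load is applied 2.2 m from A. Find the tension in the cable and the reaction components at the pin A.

T = 65.72 kN, A_x = 49.60 kN, A_y = 51.89 kN

ΣM about A: T·sin41°·5.3 − 30·2.65 − 5·3.4 − 60·2.2 = 0 → T = 228.5/(5.3·0.656059) = 65.7154 ≈ 65.72 kN.
ΣF_x = 0: A_x − T·cos41° = 0 → A_x = 65.7154 × 0.75471 = 49.60 kN.
ΣF_y = 0: A_y + T·sin41° − 30 − 5 − 60 = 0 → A_y = 95 − 65.7154 × 0.656059 = 51.89 kN.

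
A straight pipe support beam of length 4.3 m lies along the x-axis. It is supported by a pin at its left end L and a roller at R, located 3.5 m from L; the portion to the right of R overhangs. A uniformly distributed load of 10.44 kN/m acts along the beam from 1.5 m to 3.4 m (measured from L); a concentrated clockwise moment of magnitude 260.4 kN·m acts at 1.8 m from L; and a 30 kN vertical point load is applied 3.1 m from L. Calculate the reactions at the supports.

Resultant of the distributed load: 10.44 × 1.9 = 19.836 kN at 2.45 m from L.
Taking moments about L: R_y·3.5 − (10.44·1.9)·2.45 − 260.4 − 30·3.1 = 0 → R_y = 401.9982/3.5 = 114.857 ≈ 114.9 kN.
ΣF_y = 0: L_y + 114.857 − 10.44·1.9 − 30 = 0 → L_y = -65.02 kN.
ΣF_x = 0: no horizontal applied forces, so L_x = 0.

L_x = 0, L_y = -65.02 kN, R_y = 114.9 kN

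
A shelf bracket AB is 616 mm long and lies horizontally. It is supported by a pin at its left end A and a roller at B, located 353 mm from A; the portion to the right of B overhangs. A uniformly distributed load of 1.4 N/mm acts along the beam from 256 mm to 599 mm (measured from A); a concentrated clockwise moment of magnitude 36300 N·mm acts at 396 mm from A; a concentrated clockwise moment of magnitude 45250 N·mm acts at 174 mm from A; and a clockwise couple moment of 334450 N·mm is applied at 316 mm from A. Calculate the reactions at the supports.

Resultant of the distributed load: 1.4 × 343 = 480.2 N at 427.5 mm from A.
Moments about A: B_y·353 − (1.4·343)·427.5 − 36300 − 45250 − 334450 = 0 → B_y = 621285.5/353 = 1760.02 ≈ 1760 N.
ΣF_y = 0: A_y + 1760.02 − 1.4·343 = 0 → A_y = -1280 N.
ΣF_x = 0: no horizontal applied forces, so A_x = 0.

A_x = 0, A_y = -1280 N, B_y = 1760 N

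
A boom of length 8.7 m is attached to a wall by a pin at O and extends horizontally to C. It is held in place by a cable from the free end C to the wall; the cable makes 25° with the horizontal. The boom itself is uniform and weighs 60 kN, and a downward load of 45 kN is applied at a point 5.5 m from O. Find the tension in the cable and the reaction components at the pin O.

T = 138.3 kN, O_x = 125.3 kN, O_y = 46.55 kN

ΣM about O: T·sin25°·8.7 − 60·4.35 − 45·5.5 = 0 → T = 508.5/(8.7·0.422618) = 138.3 kN.
ΣF_x = 0: O_x − T·cos25° = 0 → O_x = 138.3 × 0.906308 = 125.3 kN.
ΣF_y = 0: O_y + T·sin25° − 60 − 45 = 0 → O_y = 105 − 138.3 × 0.422618 = 46.55 kN.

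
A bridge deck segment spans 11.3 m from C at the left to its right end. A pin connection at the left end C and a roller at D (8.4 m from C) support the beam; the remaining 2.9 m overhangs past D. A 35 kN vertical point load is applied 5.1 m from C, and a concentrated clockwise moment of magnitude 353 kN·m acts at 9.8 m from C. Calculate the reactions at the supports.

C_x = 0, C_y = -28.27 kN, D_y = 63.27 kN

Moments about C: D_y·8.4 − 35·5.1 − 353 = 0 → D_y = 531.5/8.4 = 63.2738 ≈ 63.27 kN.
ΣF_y = 0: C_y + 63.2738 − 35 = 0 → C_y = -28.27 kN.
ΣF_x = 0: no horizontal applied forces, so C_x = 0.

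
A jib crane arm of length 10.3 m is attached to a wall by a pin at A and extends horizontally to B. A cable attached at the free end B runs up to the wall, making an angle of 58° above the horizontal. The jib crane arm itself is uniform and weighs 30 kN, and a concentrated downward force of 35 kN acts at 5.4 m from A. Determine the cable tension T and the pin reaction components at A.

ΣM about A: T·sin58°·10.3 − 30·5.15 − 35·5.4 = 0 → T = 343.5/(10.3·0.848048) = 39.325 ≈ 39.33 kN.
ΣF_x = 0: A_x − T·cos58° = 0 → A_x = 39.325 × 0.529919 = 20.84 kN.
ΣF_y = 0: A_y + T·sin58° − 30 − 35 = 0 → A_y = 65 − 39.325 × 0.848048 = 31.65 kN.

T = 39.33 kN, A_x = 20.84 kN, A_y = 31.65 kN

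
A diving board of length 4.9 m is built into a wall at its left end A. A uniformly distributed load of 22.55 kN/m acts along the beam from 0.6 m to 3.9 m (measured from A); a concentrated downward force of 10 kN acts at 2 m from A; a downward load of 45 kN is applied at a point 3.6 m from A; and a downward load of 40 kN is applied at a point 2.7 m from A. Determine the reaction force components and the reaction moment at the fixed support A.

Resultant of the distributed load: 22.55 × 3.3 = 74.415 kN at 2.25 m from A.
ΣF_x = 0: A_x = 0.
ΣF_y = 0: A_y − 22.55·3.3 − 10 − 45 − 40 = 0 → A_y = 169.4 kN.
ΣM about A: M_A − (22.55·3.3)·2.25 − 10·2 − 45·3.6 − 40·2.7 = 0 → M_A = 457.4 kN·m.

A_x = 0, A_y = 169.4 kN, M_A = 457.4 kN·m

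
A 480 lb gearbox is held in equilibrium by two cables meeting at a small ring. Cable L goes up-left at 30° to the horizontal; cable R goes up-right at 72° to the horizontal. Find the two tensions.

ΣF_x = 0: −T_L·cos30° + T_R·cos72° = 0 → T_R = 2.80252·T_L.
ΣF_y = 0: T_L·sin30° + T_R·sin72° = 480.
Substitute: T_L·(0.5 + 2.80252·0.951057) = 480 → T_L = 151.642 ≈ 151.6 lb.
Then T_R = 2.80252 × 151.642 = 425.0 lb.

T_L = 151.6 lb, T_R = 425.0 lb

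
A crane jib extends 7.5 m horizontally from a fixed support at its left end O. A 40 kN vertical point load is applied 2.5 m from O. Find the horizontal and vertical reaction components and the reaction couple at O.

O_x = 0, O_y = 40.00 kN, M_O = 100.0 kN·m

ΣF_x = 0: O_x = 0.
ΣF_y = 0: O_y − 40 = 0 → O_y = 40.00 kN.
ΣM about O: M_O − 40·2.5 = 0 → M_O = 100.0 kN·m.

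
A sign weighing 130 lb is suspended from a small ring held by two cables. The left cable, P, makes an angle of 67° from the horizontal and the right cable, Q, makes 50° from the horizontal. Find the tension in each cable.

T_P = 93.78 lb, T_Q = 57.01 lb

ΣF_x = 0: −T_P·cos67° + T_Q·cos50° = 0 → T_Q = 0.60787·T_P.
ΣF_y = 0: T_P·sin67° + T_Q·sin50° = 130.
Substitute: T_P·(0.920505 + 0.60787·0.766044) = 130 → T_P = 93.7843 ≈ 93.78 lb.
Then T_Q = 0.60787 × 93.7843 = 57.01 lb.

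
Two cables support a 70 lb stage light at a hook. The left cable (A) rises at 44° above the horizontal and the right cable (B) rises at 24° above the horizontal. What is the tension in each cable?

T_A = 68.97 lb, T_B = 54.31 lb

ΣF_x = 0: −T_A·cos44° + T_B·cos24° = 0 → T_B = 0.787415·T_A.
ΣF_y = 0: T_A·sin44° + T_B·sin24° = 70.
Substitute: T_A·(0.694658 + 0.787415·0.406737) = 70 → T_A = 68.9704 ≈ 68.97 lb.
Then T_B = 0.787415 × 68.9704 = 54.31 lb.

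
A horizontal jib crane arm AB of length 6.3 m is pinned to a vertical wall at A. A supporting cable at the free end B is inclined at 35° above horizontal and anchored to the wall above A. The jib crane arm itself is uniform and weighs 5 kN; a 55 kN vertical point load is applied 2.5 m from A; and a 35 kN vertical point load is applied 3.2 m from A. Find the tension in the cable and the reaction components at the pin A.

T = 73.40 kN, A_x = 60.13 kN, A_y = 52.90 kN

ΣM about A: T·sin35°·6.3 − 5·3.15 − 55·2.5 − 35·3.2 = 0 → T = 265.25/(6.3·0.573576) = 73.4047 ≈ 73.40 kN.
ΣF_x = 0: A_x − T·cos35° = 0 → A_x = 73.4047 × 0.819152 = 60.13 kN.
ΣF_y = 0: A_y + T·sin35° − 5 − 55 − 35 = 0 → A_y = 95 − 73.4047 × 0.573576 = 52.90 kN.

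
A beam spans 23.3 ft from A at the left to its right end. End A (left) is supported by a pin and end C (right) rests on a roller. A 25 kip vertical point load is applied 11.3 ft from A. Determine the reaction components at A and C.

ΣM about A: C_y·23.3 − 25·11.3 = 0 → C_y = 282.5/23.3 = 12.1245 ≈ 12.12 kip.
ΣF_y = 0: A_y + 12.1245 − 25 = 0 → A_y = 12.88 kip.
ΣF_x = 0: no horizontal applied forces, so A_x = 0.

A_x = 0, A_y = 12.88 kip, C_y = 12.12 kip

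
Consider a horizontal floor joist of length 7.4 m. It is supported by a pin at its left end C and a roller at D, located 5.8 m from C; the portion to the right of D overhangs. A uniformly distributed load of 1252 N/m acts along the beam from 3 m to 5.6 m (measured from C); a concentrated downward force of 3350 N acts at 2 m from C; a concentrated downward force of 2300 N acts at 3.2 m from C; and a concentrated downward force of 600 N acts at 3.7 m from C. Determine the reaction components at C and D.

Resultant of the distributed load: 1252 × 2.6 = 3255.2 N at 4.3 m from C.
Moments about C: D_y·5.8 − (1252·2.6)·4.3 − 3350·2 − 2300·3.2 − 600·3.7 = 0 → D_y = 30277.36/5.8 = 5220.23 ≈ 5220 N.
ΣF_y = 0: C_y + 5220.23 − 1252·2.6 − 3350 − 2300 − 600 = 0 → C_y = 4285 N.
ΣF_x = 0: no horizontal applied forces, so C_x = 0.

C_x = 0, C_y = 4285 N, D_y = 5220 N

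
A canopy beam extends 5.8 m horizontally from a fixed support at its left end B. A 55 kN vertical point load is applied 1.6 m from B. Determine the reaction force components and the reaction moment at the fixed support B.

ΣF_x = 0: B_x = 0.
ΣF_y = 0: B_y − 55 = 0 → B_y = 55.00 kN.
ΣM about B: M_B − 55·1.6 = 0 → M_B = 88.00 kN·m.

B_x = 0, B_y = 55.00 kN, M_B = 88.00 kN·m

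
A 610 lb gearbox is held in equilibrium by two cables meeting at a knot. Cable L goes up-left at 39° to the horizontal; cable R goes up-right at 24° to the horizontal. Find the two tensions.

T_L = 625.4 lb, T_R = 532.0 lb

ΣF_x = 0: −T_L·cos39° + T_R·cos24° = 0 → T_R = 0.850692·T_L.
ΣF_y = 0: T_L·sin39° + T_R·sin24° = 610.
Substitute: T_L·(0.62932 + 0.850692·0.406737) = 610 → T_L = 625.431 ≈ 625.4 lb.
Then T_R = 0.850692 × 625.431 = 532.0 lb.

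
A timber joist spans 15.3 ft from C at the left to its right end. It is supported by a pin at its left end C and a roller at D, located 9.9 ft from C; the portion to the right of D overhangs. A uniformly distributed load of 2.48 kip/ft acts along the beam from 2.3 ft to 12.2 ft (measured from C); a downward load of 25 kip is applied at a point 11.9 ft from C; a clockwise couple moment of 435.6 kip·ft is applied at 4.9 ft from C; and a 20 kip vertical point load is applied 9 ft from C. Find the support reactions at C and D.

C_x = 0, C_y = -40.66 kip, D_y = 110.2 kip

Resultant of the distributed load: 2.48 × 9.9 = 24.552 kip at 7.25 ft from C.
ΣM about C: D_y·9.9 − (2.48·9.9)·7.25 − 25·11.9 − 435.6 − 20·9 = 0 → D_y = 1091.102/9.9 = 110.212 ≈ 110.2 kip.
ΣF_y = 0: C_y + 110.212 − 2.48·9.9 − 25 − 20 = 0 → C_y = -40.66 kip.
ΣF_x = 0: no horizontal applied forces, so C_x = 0.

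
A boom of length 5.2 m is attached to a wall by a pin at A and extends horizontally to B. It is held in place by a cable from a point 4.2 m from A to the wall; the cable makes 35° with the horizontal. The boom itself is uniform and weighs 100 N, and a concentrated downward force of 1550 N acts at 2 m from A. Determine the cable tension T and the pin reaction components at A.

T = 1395 N, A_x = 1143 N, A_y = 850.0 N

ΣM about A: T·sin35°·4.2 − 100·2.6 − 1550·2 = 0 → T = 3360/(4.2·0.573576) = 1394.76 ≈ 1395 N.
ΣF_x = 0: A_x − T·cos35° = 0 → A_x = 1394.76 × 0.819152 = 1143 N.
ΣF_y = 0: A_y + T·sin35° − 100 − 1550 = 0 → A_y = 1650 − 1394.76 × 0.573576 = 850.0 N.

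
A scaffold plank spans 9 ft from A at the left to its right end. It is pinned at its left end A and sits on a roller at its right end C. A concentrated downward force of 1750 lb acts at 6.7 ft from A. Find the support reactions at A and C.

A_x = 0, A_y = 447.2 lb, C_y = 1303 lb

Moments about A: C_y·9 − 1750·6.7 = 0 → C_y = 11725/9 = 1302.78 ≈ 1303 lb.
ΣF_y = 0: A_y + 1302.78 − 1750 = 0 → A_y = 447.2 lb.
ΣF_x = 0: no horizontal applied forces, so A_x = 0.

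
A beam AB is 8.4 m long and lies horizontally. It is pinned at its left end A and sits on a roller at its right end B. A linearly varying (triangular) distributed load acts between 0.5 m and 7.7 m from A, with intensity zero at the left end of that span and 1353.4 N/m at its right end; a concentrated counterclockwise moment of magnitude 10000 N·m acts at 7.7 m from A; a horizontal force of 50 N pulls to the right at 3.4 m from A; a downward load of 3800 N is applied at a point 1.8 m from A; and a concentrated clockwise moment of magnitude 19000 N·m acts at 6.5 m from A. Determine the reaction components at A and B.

Resultant of the triangular load: ½ × 1353.4 × 7.2 = 4872.24 N, acting at 5.3 m from A (one-third of the span from the peak).
ΣM about A: B_y·8.4 − (½·1353.4·7.2)·5.3 + 10000 − 3800·1.8 − 19000 = 0 → B_y = 41662.872/8.4 = 4959.87 ≈ 4960 N.
ΣF_y = 0: A_y + 4959.87 − ½·1353.4·7.2 − 3800 = 0 → A_y = 3712 N.
ΣF_x = 0: A_x + 50 = 0 → A_x = -50.00 N.

A_x = -50.00 N, A_y = 3712 N, B_y = 4960 N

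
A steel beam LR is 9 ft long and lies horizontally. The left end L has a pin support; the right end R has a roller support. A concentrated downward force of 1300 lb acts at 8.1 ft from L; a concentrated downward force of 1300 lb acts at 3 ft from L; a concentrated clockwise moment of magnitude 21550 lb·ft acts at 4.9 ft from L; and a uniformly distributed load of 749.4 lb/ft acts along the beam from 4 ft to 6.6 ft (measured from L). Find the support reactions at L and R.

Resultant of the distributed load: 749.4 × 2.6 = 1948.44 lb at 5.3 ft from L.
ΣM about L: R_y·9 − 1300·8.1 − 1300·3 − 21550 − (749.4·2.6)·5.3 = 0 → R_y = 46306.732/9 = 5145.19 ≈ 5145 lb.
ΣF_y = 0: L_y + 5145.19 − 1300 − 1300 − 749.4·2.6 = 0 → L_y = -596.8 lb.
ΣF_x = 0: no horizontal applied forces, so L_x = 0.

L_x = 0, L_y = -596.8 lb, R_y = 5145 lb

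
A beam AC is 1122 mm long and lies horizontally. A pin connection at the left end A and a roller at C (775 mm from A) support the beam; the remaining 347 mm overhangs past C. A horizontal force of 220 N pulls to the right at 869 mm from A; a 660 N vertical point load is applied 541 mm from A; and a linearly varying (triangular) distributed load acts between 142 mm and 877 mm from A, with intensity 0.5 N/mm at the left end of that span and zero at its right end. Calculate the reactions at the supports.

Resultant of the triangular load: ½ × 0.5 × 735 = 183.75 N, acting at 387 mm from A (one-third of the span from the peak).
ΣM about A: C_y·775 − 660·541 − (½·0.5·735)·387 = 0 → C_y = 428171.25/775 = 552.479 ≈ 552.5 N.
ΣF_y = 0: A_y + 552.479 − 660 − ½·0.5·735 = 0 → A_y = 291.3 N.
ΣF_x = 0: A_x + 220 = 0 → A_x = -220.0 N.

A_x = -220.0 N, A_y = 291.3 N, C_y = 552.5 N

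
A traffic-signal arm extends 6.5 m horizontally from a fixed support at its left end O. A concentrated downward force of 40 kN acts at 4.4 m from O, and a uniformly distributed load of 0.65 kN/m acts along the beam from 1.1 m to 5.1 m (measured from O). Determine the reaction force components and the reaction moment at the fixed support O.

Resultant of the distributed load: 0.65 × 4 = 2.6 kN at 3.1 m from O.
ΣF_x = 0: O_x = 0.
ΣF_y = 0: O_y − 40 − 0.65·4 = 0 → O_y = 42.60 kN.
ΣM about O: M_O − 40·4.4 − (0.65·4)·3.1 = 0 → M_O = 184.1 kN·m.

O_x = 0, O_y = 42.60 kN, M_O = 184.1 kN·m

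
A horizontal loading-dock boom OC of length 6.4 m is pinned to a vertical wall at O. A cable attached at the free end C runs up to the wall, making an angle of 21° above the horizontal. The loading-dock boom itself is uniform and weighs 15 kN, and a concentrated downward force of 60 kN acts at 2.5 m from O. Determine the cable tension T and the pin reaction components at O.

ΣM about O: T·sin21°·6.4 − 15·3.2 − 60·2.5 = 0 → T = 198/(6.4·0.358368) = 86.3289 ≈ 86.33 kN.
ΣF_x = 0: O_x − T·cos21° = 0 → O_x = 86.3289 × 0.93358 = 80.59 kN.
ΣF_y = 0: O_y + T·sin21° − 15 − 60 = 0 → O_y = 75 − 86.3289 × 0.358368 = 44.06 kN.

T = 86.33 kN, O_x = 80.59 kN, O_y = 44.06 kN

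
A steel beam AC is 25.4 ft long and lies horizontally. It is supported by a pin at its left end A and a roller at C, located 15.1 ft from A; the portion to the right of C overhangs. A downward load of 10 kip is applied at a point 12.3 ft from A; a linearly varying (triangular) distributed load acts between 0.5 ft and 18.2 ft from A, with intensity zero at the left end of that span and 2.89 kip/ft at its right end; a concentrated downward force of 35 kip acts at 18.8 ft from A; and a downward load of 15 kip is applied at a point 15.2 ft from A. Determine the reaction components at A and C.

A_x = 0, A_y = -2.079 kip, C_y = 87.66 kip

Resultant of the triangular load: ½ × 2.89 × 17.7 = 25.5765 kip, acting at 12.3 ft from A (one-third of the span from the peak).
ΣM about A: C_y·15.1 − 10·12.3 − (½·2.89·17.7)·12.3 − 35·18.8 − 15·15.2 = 0 → C_y = 1323.59095/15.1 = 87.655 ≈ 87.66 kip.
ΣF_y = 0: A_y + 87.655 − 10 − ½·2.89·17.7 − 35 − 15 = 0 → A_y = -2.079 kip.
ΣF_x = 0: no horizontal applied forces, so A_x = 0.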